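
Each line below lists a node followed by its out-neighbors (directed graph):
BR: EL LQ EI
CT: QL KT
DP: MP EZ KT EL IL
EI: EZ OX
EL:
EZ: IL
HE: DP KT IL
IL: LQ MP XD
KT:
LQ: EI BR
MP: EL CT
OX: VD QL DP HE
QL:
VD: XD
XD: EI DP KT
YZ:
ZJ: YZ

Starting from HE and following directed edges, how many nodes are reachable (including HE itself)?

15

BFS from HE visits: HE, KT, IL, DP, XD, MP, LQ, EZ, EL, EI, CT, BR, OX, QL, VD
Reachable nodes: 15 of 17 total.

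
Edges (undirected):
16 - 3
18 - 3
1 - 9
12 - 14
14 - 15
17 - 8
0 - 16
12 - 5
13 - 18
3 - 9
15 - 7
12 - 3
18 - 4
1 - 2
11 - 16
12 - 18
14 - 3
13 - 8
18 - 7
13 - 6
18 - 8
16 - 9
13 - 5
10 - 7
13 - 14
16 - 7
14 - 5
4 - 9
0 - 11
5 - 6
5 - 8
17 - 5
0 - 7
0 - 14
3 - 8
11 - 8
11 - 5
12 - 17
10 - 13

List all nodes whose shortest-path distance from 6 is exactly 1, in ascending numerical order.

Level 0: 6
Level 1: 5, 13
Level 2: 8, 10, 11, 12, 14, 17, 18
Level 3: 0, 3, 4, 7, 15, 16
Level 4: 9
Level 5: 1
Level 6: 2

5, 13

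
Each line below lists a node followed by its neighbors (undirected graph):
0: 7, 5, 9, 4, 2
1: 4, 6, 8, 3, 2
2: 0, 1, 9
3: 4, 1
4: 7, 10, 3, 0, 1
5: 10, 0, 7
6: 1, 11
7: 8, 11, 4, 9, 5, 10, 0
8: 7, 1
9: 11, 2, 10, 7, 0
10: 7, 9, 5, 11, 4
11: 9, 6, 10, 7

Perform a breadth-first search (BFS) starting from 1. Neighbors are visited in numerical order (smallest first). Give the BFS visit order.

1 → 2 → 3 → 4 → 6 → 8 → 0 → 9 → 7 → 10 → 11 → 5

Visit 1; enqueue 2, 3, 4, 6, 8 → queue [2, 3, 4, 6, 8]
Visit 2; enqueue 0, 9 → queue [3, 4, 6, 8, 0, 9]
Visit 3 → queue [4, 6, 8, 0, 9]
Visit 4; enqueue 7, 10 → queue [6, 8, 0, 9, 7, 10]
Visit 6; enqueue 11 → queue [8, 0, 9, 7, 10, 11]
Visit 8 → queue [0, 9, 7, 10, 11]
Visit 0; enqueue 5 → queue [9, 7, 10, 11, 5]
Visit 9 → queue [7, 10, 11, 5]
Visit 7 → queue [10, 11, 5]
Visit 10 → queue [11, 5]
Visit 11 → queue [5]
Visit 5 → queue []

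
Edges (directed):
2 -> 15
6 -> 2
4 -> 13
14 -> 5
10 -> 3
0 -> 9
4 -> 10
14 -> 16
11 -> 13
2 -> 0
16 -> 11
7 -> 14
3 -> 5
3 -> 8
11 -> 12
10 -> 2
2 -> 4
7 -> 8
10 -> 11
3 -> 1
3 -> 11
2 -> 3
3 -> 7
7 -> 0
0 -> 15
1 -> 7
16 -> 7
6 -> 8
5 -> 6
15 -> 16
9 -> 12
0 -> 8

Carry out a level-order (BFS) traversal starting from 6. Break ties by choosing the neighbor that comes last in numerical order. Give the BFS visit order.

6, 8, 2, 15, 4, 3, 0, 16, 13, 10, 11, 7, 5, 1, 9, 12, 14

Visit 6; enqueue 8, 2 → queue [8, 2]
Visit 8 → queue [2]
Visit 2; enqueue 15, 4, 3, 0 → queue [15, 4, 3, 0]
Visit 15; enqueue 16 → queue [4, 3, 0, 16]
Visit 4; enqueue 13, 10 → queue [3, 0, 16, 13, 10]
Visit 3; enqueue 11, 7, 5, 1 → queue [0, 16, 13, 10, 11, 7, 5, 1]
Visit 0; enqueue 9 → queue [16, 13, 10, 11, 7, 5, 1, 9]
Visit 16 → queue [13, 10, 11, 7, 5, 1, 9]
Visit 13 → queue [10, 11, 7, 5, 1, 9]
Visit 10 → queue [11, 7, 5, 1, 9]
Visit 11; enqueue 12 → queue [7, 5, 1, 9, 12]
Visit 7; enqueue 14 → queue [5, 1, 9, 12, 14]
Visit 5 → queue [1, 9, 12, 14]
Visit 1 → queue [9, 12, 14]
Visit 9 → queue [12, 14]
Visit 12 → queue [14]
Visit 14 → queue []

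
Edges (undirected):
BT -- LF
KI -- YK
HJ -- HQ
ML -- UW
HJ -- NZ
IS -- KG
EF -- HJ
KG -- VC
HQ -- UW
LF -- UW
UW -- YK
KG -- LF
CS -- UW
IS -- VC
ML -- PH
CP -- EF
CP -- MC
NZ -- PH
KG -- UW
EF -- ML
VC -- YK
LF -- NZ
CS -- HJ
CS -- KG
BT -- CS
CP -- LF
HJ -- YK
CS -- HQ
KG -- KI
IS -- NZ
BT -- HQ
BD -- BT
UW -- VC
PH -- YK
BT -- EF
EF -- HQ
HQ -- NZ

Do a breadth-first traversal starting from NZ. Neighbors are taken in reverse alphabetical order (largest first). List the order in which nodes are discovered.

NZ → PH → LF → IS → HQ → HJ → YK → ML → UW → KG → CP → BT → VC → EF → CS → KI → MC → BD

Visit NZ; enqueue PH, LF, IS, HQ, HJ → queue [PH, LF, IS, HQ, HJ]
Visit PH; enqueue YK, ML → queue [LF, IS, HQ, HJ, YK, ML]
Visit LF; enqueue UW, KG, CP, BT → queue [IS, HQ, HJ, YK, ML, UW, KG, CP, BT]
Visit IS; enqueue VC → queue [HQ, HJ, YK, ML, UW, KG, CP, BT, VC]
Visit HQ; enqueue EF, CS → queue [HJ, YK, ML, UW, KG, CP, BT, VC, EF, CS]
Visit HJ → queue [YK, ML, UW, KG, CP, BT, VC, EF, CS]
Visit YK; enqueue KI → queue [ML, UW, KG, CP, BT, VC, EF, CS, KI]
Visit ML → queue [UW, KG, CP, BT, VC, EF, CS, KI]
Visit UW → queue [KG, CP, BT, VC, EF, CS, KI]
Visit KG → queue [CP, BT, VC, EF, CS, KI]
Visit CP; enqueue MC → queue [BT, VC, EF, CS, KI, MC]
Visit BT; enqueue BD → queue [VC, EF, CS, KI, MC, BD]
Visit VC → queue [EF, CS, KI, MC, BD]
Visit EF → queue [CS, KI, MC, BD]
Visit CS → queue [KI, MC, BD]
Visit KI → queue [MC, BD]
Visit MC → queue [BD]
Visit BD → queue []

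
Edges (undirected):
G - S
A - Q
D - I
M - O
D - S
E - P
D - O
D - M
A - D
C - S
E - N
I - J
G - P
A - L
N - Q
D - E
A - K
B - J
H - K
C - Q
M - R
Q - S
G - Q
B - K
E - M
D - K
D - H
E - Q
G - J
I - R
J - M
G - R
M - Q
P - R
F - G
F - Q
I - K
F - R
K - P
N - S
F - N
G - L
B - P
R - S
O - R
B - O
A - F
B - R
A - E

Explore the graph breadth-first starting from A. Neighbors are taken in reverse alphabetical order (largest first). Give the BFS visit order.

Visit A; enqueue Q, L, K, F, E, D → queue [Q, L, K, F, E, D]
Visit Q; enqueue S, N, M, G, C → queue [L, K, F, E, D, S, N, M, G, C]
Visit L → queue [K, F, E, D, S, N, M, G, C]
Visit K; enqueue P, I, H, B → queue [F, E, D, S, N, M, G, C, P, I, H, B]
Visit F; enqueue R → queue [E, D, S, N, M, G, C, P, I, H, B, R]
Visit E → queue [D, S, N, M, G, C, P, I, H, B, R]
Visit D; enqueue O → queue [S, N, M, G, C, P, I, H, B, R, O]
Visit S → queue [N, M, G, C, P, I, H, B, R, O]
Visit N → queue [M, G, C, P, I, H, B, R, O]
Visit M; enqueue J → queue [G, C, P, I, H, B, R, O, J]
Visit G → queue [C, P, I, H, B, R, O, J]
Visit C → queue [P, I, H, B, R, O, J]
Visit P → queue [I, H, B, R, O, J]
Visit I → queue [H, B, R, O, J]
Visit H → queue [B, R, O, J]
Visit B → queue [R, O, J]
Visit R → queue [O, J]
Visit O → queue [J]
Visit J → queue []

A → Q → L → K → F → E → D → S → N → M → G → C → P → I → H → B → R → O → J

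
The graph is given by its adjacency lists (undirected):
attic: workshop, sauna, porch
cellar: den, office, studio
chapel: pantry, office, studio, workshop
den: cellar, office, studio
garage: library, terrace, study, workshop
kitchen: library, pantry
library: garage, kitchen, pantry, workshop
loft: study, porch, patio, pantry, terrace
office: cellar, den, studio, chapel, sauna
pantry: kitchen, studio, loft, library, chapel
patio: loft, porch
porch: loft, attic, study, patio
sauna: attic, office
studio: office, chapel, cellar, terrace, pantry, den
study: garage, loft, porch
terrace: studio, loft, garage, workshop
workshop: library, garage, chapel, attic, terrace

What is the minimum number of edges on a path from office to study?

Level 0: office
Level 1: cellar, chapel, den, sauna, studio
Level 2: attic, pantry, terrace, workshop
Level 3: garage, kitchen, library, loft, porch
Level 4: patio, study
study first appears at level 4.

4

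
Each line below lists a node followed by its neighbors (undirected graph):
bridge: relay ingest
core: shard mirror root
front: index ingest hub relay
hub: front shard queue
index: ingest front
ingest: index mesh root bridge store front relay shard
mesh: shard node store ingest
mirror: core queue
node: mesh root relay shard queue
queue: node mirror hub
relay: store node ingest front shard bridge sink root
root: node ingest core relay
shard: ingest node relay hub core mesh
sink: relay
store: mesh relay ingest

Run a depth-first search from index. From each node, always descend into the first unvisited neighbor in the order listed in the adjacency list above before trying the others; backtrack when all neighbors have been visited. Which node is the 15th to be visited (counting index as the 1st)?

sink

Visit index
index → ingest
ingest → mesh
mesh → shard
shard → node
node → root
root → core
core → mirror
mirror → queue
queue → hub
hub → front
front → relay
relay → store
relay → bridge
relay → sink

Visit order: index, ingest, mesh, shard, node, root, core, mirror, queue, hub, front, relay, store, bridge, sink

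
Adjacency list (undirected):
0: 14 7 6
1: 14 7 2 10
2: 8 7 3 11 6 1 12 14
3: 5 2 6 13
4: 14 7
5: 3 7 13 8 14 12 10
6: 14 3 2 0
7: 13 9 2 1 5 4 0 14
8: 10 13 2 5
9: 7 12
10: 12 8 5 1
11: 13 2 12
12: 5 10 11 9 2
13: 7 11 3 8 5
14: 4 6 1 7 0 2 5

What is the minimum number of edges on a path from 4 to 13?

2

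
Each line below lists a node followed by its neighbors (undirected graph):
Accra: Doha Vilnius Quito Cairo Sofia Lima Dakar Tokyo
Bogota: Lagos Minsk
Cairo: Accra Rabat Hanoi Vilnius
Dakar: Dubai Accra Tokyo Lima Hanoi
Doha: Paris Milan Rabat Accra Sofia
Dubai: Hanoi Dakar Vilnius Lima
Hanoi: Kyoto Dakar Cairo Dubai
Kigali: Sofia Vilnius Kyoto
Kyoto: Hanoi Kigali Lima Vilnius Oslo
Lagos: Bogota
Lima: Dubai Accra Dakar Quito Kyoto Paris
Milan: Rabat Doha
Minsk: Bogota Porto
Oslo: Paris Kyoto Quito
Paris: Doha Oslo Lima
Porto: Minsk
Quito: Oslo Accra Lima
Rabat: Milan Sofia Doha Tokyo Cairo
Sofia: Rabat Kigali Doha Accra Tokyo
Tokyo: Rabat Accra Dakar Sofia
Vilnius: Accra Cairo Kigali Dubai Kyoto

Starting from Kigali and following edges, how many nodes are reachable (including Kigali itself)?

17

BFS from Kigali visits: Kigali, Kyoto, Sofia, Vilnius, Hanoi, Lima, Oslo, Accra, Doha, Rabat, Tokyo, Cairo, Dubai, Dakar, Paris, Quito, Milan
Reachable nodes: 17 of 21 total.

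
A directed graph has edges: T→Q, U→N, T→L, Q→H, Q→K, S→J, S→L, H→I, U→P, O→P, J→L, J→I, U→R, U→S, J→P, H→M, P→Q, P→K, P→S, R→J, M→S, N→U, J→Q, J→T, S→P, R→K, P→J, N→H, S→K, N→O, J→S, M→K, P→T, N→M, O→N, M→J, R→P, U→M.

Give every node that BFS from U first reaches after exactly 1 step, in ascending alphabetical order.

Level 0: U
Level 1: M, N, P, R, S
Level 2: H, J, K, L, O, Q, T
Level 3: I

M, N, P, R, S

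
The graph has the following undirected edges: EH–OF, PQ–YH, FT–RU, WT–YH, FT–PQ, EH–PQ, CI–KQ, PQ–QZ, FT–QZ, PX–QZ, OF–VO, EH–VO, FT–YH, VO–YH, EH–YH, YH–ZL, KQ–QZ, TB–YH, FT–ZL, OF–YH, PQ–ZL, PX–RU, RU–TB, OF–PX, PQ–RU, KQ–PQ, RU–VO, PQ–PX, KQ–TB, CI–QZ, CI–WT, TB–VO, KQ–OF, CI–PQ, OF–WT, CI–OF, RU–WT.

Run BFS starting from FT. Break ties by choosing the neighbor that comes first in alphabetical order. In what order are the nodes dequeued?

Visit FT; enqueue PQ, QZ, RU, YH, ZL → queue [PQ, QZ, RU, YH, ZL]
Visit PQ; enqueue CI, EH, KQ, PX → queue [QZ, RU, YH, ZL, CI, EH, KQ, PX]
Visit QZ → queue [RU, YH, ZL, CI, EH, KQ, PX]
Visit RU; enqueue TB, VO, WT → queue [YH, ZL, CI, EH, KQ, PX, TB, VO, WT]
Visit YH; enqueue OF → queue [ZL, CI, EH, KQ, PX, TB, VO, WT, OF]
Visit ZL → queue [CI, EH, KQ, PX, TB, VO, WT, OF]
Visit CI → queue [EH, KQ, PX, TB, VO, WT, OF]
Visit EH → queue [KQ, PX, TB, VO, WT, OF]
Visit KQ → queue [PX, TB, VO, WT, OF]
Visit PX → queue [TB, VO, WT, OF]
Visit TB → queue [VO, WT, OF]
Visit VO → queue [WT, OF]
Visit WT → queue [OF]
Visit OF → queue []

FT -> PQ -> QZ -> RU -> YH -> ZL -> CI -> EH -> KQ -> PX -> TB -> VO -> WT -> OF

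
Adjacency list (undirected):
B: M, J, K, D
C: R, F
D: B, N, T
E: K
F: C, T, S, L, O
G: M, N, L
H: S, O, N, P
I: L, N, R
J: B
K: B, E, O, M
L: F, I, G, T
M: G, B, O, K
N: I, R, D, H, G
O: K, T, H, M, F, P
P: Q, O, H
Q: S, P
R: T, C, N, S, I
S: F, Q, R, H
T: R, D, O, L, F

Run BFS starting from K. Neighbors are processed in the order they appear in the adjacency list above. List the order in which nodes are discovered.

Visit K; enqueue B, E, O, M → queue [B, E, O, M]
Visit B; enqueue J, D → queue [E, O, M, J, D]
Visit E → queue [O, M, J, D]
Visit O; enqueue T, H, F, P → queue [M, J, D, T, H, F, P]
Visit M; enqueue G → queue [J, D, T, H, F, P, G]
Visit J → queue [D, T, H, F, P, G]
Visit D; enqueue N → queue [T, H, F, P, G, N]
Visit T; enqueue R, L → queue [H, F, P, G, N, R, L]
Visit H; enqueue S → queue [F, P, G, N, R, L, S]
Visit F; enqueue C → queue [P, G, N, R, L, S, C]
Visit P; enqueue Q → queue [G, N, R, L, S, C, Q]
Visit G → queue [N, R, L, S, C, Q]
Visit N; enqueue I → queue [R, L, S, C, Q, I]
Visit R → queue [L, S, C, Q, I]
Visit L → queue [S, C, Q, I]
Visit S → queue [C, Q, I]
Visit C → queue [Q, I]
Visit Q → queue [I]
Visit I → queue []

K B E O M J D T H F P G N R L S C Q I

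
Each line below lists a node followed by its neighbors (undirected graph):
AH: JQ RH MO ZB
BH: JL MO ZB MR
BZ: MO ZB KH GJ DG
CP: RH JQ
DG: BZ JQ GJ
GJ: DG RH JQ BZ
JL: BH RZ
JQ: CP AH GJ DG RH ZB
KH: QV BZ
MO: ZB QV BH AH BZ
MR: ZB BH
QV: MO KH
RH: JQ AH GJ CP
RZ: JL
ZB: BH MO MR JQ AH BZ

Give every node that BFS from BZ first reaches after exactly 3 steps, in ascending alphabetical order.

Level 0: BZ
Level 1: DG, GJ, KH, MO, ZB
Level 2: AH, BH, JQ, MR, QV, RH
Level 3: CP, JL
Level 4: RZ

CP, JL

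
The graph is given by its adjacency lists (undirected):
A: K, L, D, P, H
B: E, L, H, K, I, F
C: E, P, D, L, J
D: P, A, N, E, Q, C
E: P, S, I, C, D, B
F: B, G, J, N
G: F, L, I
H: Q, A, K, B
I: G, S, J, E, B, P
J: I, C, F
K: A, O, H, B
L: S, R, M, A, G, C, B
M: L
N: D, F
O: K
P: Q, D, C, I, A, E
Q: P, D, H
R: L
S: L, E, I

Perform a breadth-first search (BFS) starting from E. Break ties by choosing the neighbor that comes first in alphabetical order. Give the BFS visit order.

E → B → C → D → I → P → S → F → H → K → L → J → A → N → Q → G → O → M → R

Visit E; enqueue B, C, D, I, P, S → queue [B, C, D, I, P, S]
Visit B; enqueue F, H, K, L → queue [C, D, I, P, S, F, H, K, L]
Visit C; enqueue J → queue [D, I, P, S, F, H, K, L, J]
Visit D; enqueue A, N, Q → queue [I, P, S, F, H, K, L, J, A, N, Q]
Visit I; enqueue G → queue [P, S, F, H, K, L, J, A, N, Q, G]
Visit P → queue [S, F, H, K, L, J, A, N, Q, G]
Visit S → queue [F, H, K, L, J, A, N, Q, G]
Visit F → queue [H, K, L, J, A, N, Q, G]
Visit H → queue [K, L, J, A, N, Q, G]
Visit K; enqueue O → queue [L, J, A, N, Q, G, O]
Visit L; enqueue M, R → queue [J, A, N, Q, G, O, M, R]
Visit J → queue [A, N, Q, G, O, M, R]
Visit A → queue [N, Q, G, O, M, R]
Visit N → queue [Q, G, O, M, R]
Visit Q → queue [G, O, M, R]
Visit G → queue [O, M, R]
Visit O → queue [M, R]
Visit M → queue [R]
Visit R → queue []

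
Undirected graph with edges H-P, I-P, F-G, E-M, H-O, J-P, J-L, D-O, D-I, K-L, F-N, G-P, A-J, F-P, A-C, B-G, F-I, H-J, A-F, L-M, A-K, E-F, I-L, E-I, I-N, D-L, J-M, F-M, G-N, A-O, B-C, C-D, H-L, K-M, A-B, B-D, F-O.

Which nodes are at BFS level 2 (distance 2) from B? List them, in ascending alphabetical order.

F, I, J, K, L, N, O, P

Level 0: B
Level 1: A, C, D, G
Level 2: F, I, J, K, L, N, O, P
Level 3: E, H, M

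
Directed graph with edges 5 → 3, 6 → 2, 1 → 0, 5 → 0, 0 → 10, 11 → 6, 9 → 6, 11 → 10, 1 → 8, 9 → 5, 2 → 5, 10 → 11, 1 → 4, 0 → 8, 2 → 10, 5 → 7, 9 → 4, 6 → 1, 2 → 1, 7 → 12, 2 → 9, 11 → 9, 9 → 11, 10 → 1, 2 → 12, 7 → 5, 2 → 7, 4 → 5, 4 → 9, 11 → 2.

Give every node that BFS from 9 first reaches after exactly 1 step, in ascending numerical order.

4, 5, 6, 11

Level 0: 9
Level 1: 4, 5, 6, 11
Level 2: 0, 1, 2, 3, 7, 10
Level 3: 8, 12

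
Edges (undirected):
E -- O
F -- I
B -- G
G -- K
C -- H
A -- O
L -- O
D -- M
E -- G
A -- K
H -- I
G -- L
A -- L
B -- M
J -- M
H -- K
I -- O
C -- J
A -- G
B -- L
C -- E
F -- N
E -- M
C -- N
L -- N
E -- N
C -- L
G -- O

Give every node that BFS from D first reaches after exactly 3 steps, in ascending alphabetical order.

C, G, L, N, O

Level 0: D
Level 1: M
Level 2: B, E, J
Level 3: C, G, L, N, O
Level 4: A, F, H, I, K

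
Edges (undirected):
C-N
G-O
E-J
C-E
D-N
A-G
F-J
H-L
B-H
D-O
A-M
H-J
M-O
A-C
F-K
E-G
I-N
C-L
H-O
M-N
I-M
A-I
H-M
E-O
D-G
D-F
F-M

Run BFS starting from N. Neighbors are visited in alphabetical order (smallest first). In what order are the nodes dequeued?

Visit N; enqueue C, D, I, M → queue [C, D, I, M]
Visit C; enqueue A, E, L → queue [D, I, M, A, E, L]
Visit D; enqueue F, G, O → queue [I, M, A, E, L, F, G, O]
Visit I → queue [M, A, E, L, F, G, O]
Visit M; enqueue H → queue [A, E, L, F, G, O, H]
Visit A → queue [E, L, F, G, O, H]
Visit E; enqueue J → queue [L, F, G, O, H, J]
Visit L → queue [F, G, O, H, J]
Visit F; enqueue K → queue [G, O, H, J, K]
Visit G → queue [O, H, J, K]
Visit O → queue [H, J, K]
Visit H; enqueue B → queue [J, K, B]
Visit J → queue [K, B]
Visit K → queue [B]
Visit B → queue []

N, C, D, I, M, A, E, L, F, G, O, H, J, K, B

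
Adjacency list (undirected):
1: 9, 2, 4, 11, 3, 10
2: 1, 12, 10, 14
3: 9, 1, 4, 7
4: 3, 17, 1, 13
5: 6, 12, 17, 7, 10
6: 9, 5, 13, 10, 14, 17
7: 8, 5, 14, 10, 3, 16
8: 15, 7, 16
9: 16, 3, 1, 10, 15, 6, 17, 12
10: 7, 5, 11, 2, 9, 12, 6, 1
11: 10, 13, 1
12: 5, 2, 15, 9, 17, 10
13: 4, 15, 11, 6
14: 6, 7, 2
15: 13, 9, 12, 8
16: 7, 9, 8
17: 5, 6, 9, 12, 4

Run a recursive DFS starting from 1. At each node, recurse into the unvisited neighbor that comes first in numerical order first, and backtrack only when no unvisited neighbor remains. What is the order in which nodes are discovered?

Visit 1
1 → 2
2 → 10
10 → 5
5 → 6
6 → 9
9 → 3
3 → 4
4 → 13
13 → 11
13 → 15
15 → 8
8 → 7
7 → 14
7 → 16
15 → 12
12 → 17

1 2 10 5 6 9 3 4 13 11 15 8 7 14 16 12 17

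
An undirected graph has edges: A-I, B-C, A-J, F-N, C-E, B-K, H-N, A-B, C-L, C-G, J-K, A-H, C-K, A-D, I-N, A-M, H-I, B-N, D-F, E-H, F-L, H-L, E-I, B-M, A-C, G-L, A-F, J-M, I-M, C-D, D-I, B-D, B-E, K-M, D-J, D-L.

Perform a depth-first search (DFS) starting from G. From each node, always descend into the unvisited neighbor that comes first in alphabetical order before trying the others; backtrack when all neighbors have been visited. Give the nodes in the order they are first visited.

Visit G
G → C
C → A
A → B
B → D
D → F
F → L
L → H
H → E
E → I
I → M
M → J
J → K
I → N

G → C → A → B → D → F → L → H → E → I → M → J → K → N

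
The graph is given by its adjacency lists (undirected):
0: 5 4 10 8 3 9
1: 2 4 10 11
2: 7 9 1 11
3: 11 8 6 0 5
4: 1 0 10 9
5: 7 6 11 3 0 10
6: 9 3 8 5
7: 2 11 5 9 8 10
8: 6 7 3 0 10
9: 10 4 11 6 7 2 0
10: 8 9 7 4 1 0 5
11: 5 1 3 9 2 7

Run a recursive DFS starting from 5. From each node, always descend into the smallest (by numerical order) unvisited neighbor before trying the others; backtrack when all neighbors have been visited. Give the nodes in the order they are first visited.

Visit 5
5 → 0
0 → 3
3 → 6
6 → 8
8 → 7
7 → 2
2 → 1
1 → 4
4 → 9
9 → 10
9 → 11

5 0 3 6 8 7 2 1 4 9 10 11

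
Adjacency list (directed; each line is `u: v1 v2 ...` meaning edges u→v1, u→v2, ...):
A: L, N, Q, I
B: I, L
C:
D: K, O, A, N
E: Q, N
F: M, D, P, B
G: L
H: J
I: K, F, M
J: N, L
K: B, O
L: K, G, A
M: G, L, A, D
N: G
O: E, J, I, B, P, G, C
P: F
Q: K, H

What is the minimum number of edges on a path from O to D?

Level 0: O
Level 1: B, C, E, G, I, J, P
Level 2: F, K, L, M, N, Q
Level 3: A, D, H
D first appears at level 3.

3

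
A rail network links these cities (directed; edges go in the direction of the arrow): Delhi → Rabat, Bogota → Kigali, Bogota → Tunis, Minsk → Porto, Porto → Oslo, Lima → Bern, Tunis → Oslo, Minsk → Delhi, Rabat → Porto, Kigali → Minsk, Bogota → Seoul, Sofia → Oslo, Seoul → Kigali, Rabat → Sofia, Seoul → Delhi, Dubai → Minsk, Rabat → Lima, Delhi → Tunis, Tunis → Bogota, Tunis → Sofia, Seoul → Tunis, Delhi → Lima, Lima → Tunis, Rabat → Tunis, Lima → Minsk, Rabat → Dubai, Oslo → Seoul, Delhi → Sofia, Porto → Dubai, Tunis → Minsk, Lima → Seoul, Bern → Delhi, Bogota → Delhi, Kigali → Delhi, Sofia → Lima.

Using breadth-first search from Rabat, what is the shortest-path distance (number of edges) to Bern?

2

Level 0: Rabat
Level 1: Dubai, Lima, Porto, Sofia, Tunis
Level 2: Bern, Bogota, Minsk, Oslo, Seoul
Level 3: Delhi, Kigali
Bern first appears at level 2.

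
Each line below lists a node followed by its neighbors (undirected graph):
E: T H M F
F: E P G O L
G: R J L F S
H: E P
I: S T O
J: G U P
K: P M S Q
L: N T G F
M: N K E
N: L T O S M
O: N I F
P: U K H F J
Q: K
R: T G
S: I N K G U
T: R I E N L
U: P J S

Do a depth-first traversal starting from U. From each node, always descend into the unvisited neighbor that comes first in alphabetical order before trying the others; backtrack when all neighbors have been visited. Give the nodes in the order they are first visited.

Visit U
U → J
J → G
G → F
F → E
E → H
H → P
P → K
K → M
M → N
N → L
L → T
T → I
I → O
I → S
T → R
K → Q

U, J, G, F, E, H, P, K, M, N, L, T, I, O, S, R, Q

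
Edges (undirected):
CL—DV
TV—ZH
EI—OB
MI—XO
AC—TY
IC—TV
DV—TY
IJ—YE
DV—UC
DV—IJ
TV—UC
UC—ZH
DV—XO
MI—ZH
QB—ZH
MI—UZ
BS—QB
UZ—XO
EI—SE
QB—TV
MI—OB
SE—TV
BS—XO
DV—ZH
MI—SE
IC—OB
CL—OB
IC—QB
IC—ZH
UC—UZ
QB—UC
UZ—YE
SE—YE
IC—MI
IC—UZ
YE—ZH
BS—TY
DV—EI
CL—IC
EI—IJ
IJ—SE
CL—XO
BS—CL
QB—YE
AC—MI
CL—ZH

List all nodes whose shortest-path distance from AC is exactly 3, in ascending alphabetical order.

CL, EI, IJ, QB, TV, UC, YE

Level 0: AC
Level 1: MI, TY
Level 2: BS, DV, IC, OB, SE, UZ, XO, ZH
Level 3: CL, EI, IJ, QB, TV, UC, YE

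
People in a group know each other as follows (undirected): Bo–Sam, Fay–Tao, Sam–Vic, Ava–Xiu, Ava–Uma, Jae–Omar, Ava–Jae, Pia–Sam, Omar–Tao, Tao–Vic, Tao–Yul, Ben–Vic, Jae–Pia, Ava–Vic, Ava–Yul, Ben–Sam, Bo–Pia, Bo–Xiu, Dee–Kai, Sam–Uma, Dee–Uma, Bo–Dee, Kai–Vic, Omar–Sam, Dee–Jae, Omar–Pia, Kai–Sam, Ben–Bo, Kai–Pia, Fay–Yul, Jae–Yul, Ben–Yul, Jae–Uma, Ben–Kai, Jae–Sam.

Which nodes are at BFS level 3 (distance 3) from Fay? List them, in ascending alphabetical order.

Bo, Dee, Kai, Pia, Sam, Uma, Xiu

Level 0: Fay
Level 1: Tao, Yul
Level 2: Ava, Ben, Jae, Omar, Vic
Level 3: Bo, Dee, Kai, Pia, Sam, Uma, Xiu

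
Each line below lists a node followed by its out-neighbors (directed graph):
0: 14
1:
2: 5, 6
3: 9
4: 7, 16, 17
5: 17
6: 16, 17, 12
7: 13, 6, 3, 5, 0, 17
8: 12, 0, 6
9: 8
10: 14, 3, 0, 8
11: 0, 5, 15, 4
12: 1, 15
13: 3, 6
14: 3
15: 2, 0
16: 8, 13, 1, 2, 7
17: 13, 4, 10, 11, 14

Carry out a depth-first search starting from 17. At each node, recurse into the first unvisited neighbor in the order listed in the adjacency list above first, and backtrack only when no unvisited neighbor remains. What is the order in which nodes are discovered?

17, 13, 3, 9, 8, 12, 1, 15, 2, 5, 6, 16, 7, 0, 14, 4, 10, 11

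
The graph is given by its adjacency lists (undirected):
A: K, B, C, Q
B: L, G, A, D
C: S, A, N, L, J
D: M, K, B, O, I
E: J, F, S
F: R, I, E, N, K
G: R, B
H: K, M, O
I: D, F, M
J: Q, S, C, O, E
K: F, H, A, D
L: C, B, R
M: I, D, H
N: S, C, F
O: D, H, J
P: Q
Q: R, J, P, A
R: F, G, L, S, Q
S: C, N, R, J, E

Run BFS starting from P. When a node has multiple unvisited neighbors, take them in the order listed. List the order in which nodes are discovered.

Visit P; enqueue Q → queue [Q]
Visit Q; enqueue R, J, A → queue [R, J, A]
Visit R; enqueue F, G, L, S → queue [J, A, F, G, L, S]
Visit J; enqueue C, O, E → queue [A, F, G, L, S, C, O, E]
Visit A; enqueue K, B → queue [F, G, L, S, C, O, E, K, B]
Visit F; enqueue I, N → queue [G, L, S, C, O, E, K, B, I, N]
Visit G → queue [L, S, C, O, E, K, B, I, N]
Visit L → queue [S, C, O, E, K, B, I, N]
Visit S → queue [C, O, E, K, B, I, N]
Visit C → queue [O, E, K, B, I, N]
Visit O; enqueue D, H → queue [E, K, B, I, N, D, H]
Visit E → queue [K, B, I, N, D, H]
Visit K → queue [B, I, N, D, H]
Visit B → queue [I, N, D, H]
Visit I; enqueue M → queue [N, D, H, M]
Visit N → queue [D, H, M]
Visit D → queue [H, M]
Visit H → queue [M]
Visit M → queue []

P, Q, R, J, A, F, G, L, S, C, O, E, K, B, I, N, D, H, M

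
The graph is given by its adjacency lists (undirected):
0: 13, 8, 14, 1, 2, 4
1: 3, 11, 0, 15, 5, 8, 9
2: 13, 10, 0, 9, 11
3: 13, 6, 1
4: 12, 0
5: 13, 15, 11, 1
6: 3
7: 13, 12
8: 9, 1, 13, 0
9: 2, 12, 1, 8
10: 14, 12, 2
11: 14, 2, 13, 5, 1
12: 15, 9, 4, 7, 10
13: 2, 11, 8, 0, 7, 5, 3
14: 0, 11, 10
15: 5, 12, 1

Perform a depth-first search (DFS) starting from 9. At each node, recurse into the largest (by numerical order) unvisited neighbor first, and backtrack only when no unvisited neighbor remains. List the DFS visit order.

Visit 9
9 → 12
12 → 15
15 → 5
5 → 13
13 → 11
11 → 14
14 → 10
10 → 2
2 → 0
0 → 8
8 → 1
1 → 3
3 → 6
0 → 4
13 → 7

9 → 12 → 15 → 5 → 13 → 11 → 14 → 10 → 2 → 0 → 8 → 1 → 3 → 6 → 4 → 7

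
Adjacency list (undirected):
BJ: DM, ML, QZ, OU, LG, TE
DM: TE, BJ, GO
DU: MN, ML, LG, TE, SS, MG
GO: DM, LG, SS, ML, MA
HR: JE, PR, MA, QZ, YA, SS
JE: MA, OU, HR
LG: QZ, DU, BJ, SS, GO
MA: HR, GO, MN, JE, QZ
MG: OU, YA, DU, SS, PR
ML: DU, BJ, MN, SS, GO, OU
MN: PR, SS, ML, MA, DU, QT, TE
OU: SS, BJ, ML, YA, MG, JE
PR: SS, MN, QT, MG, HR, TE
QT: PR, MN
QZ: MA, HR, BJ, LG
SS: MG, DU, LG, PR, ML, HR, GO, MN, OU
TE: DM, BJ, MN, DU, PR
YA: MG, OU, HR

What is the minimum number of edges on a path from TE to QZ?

2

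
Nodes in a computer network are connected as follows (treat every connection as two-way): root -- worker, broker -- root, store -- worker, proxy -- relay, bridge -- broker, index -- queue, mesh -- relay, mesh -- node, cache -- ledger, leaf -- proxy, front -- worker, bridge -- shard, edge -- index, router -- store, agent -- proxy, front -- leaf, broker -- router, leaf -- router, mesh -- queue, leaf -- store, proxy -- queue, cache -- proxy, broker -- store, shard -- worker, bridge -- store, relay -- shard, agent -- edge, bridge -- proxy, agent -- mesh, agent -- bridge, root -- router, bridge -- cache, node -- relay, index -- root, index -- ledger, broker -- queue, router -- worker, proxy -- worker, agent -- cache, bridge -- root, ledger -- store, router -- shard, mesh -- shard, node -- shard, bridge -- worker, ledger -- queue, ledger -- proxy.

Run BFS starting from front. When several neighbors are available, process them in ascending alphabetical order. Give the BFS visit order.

front leaf worker proxy router store bridge root shard agent cache ledger queue relay broker index mesh node edge

Visit front; enqueue leaf, worker → queue [leaf, worker]
Visit leaf; enqueue proxy, router, store → queue [worker, proxy, router, store]
Visit worker; enqueue bridge, root, shard → queue [proxy, router, store, bridge, root, shard]
Visit proxy; enqueue agent, cache, ledger, queue, relay → queue [router, store, bridge, root, shard, agent, cache, ledger, queue, relay]
Visit router; enqueue broker → queue [store, bridge, root, shard, agent, cache, ledger, queue, relay, broker]
Visit store → queue [bridge, root, shard, agent, cache, ledger, queue, relay, broker]
Visit bridge → queue [root, shard, agent, cache, ledger, queue, relay, broker]
Visit root; enqueue index → queue [shard, agent, cache, ledger, queue, relay, broker, index]
Visit shard; enqueue mesh, node → queue [agent, cache, ledger, queue, relay, broker, index, mesh, node]
Visit agent; enqueue edge → queue [cache, ledger, queue, relay, broker, index, mesh, node, edge]
Visit cache → queue [ledger, queue, relay, broker, index, mesh, node, edge]
Visit ledger → queue [queue, relay, broker, index, mesh, node, edge]
Visit queue → queue [relay, broker, index, mesh, node, edge]
Visit relay → queue [broker, index, mesh, node, edge]
Visit broker → queue [index, mesh, node, edge]
Visit index → queue [mesh, node, edge]
Visit mesh → queue [node, edge]
Visit node → queue [edge]
Visit edge → queue []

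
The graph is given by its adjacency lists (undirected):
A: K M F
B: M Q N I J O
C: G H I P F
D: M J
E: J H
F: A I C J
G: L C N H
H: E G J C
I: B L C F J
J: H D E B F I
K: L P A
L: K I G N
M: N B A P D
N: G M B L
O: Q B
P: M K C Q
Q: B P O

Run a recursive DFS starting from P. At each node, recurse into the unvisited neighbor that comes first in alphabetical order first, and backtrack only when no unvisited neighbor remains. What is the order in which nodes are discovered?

P → C → F → A → K → L → G → H → E → J → B → I → M → D → N → O → Q

Visit P
P → C
C → F
F → A
A → K
K → L
L → G
G → H
H → E
E → J
J → B
B → I
B → M
M → D
M → N
B → O
O → Q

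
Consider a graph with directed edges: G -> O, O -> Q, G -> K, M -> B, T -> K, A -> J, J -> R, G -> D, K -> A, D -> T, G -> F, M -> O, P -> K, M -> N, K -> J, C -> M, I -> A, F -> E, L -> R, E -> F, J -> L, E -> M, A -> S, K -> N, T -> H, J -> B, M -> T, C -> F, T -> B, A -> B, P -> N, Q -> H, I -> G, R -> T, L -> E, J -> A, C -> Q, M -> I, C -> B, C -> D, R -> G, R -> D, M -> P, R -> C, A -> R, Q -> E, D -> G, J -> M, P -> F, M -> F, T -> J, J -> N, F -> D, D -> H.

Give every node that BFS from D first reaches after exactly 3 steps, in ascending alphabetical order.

Level 0: D
Level 1: G, H, T
Level 2: B, F, J, K, O
Level 3: A, E, L, M, N, Q, R
Level 4: C, I, P, S

A, E, L, M, N, Q, R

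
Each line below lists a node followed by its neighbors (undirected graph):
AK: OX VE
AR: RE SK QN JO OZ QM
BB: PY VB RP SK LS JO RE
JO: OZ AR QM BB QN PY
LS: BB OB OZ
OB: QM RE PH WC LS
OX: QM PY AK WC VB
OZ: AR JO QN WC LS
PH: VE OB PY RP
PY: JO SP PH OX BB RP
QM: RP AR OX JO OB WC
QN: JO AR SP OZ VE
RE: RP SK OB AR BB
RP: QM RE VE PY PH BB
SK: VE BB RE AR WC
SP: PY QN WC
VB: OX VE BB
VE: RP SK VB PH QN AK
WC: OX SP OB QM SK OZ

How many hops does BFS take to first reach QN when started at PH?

2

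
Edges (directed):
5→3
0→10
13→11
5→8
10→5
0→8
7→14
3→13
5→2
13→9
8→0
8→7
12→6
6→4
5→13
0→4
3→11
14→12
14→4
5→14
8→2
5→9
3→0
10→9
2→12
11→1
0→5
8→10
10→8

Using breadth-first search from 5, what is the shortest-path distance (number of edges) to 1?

Level 0: 5
Level 1: 2, 3, 8, 9, 13, 14
Level 2: 0, 4, 7, 10, 11, 12
Level 3: 1, 6
1 first appears at level 3.

3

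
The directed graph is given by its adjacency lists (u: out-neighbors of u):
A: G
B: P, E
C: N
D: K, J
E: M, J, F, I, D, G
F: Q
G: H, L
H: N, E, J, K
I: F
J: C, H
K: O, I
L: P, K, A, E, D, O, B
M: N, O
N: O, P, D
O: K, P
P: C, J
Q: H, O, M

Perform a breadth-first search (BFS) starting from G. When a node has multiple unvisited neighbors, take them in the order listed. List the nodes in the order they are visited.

Visit G; enqueue H, L → queue [H, L]
Visit H; enqueue N, E, J, K → queue [L, N, E, J, K]
Visit L; enqueue P, A, D, O, B → queue [N, E, J, K, P, A, D, O, B]
Visit N → queue [E, J, K, P, A, D, O, B]
Visit E; enqueue M, F, I → queue [J, K, P, A, D, O, B, M, F, I]
Visit J; enqueue C → queue [K, P, A, D, O, B, M, F, I, C]
Visit K → queue [P, A, D, O, B, M, F, I, C]
Visit P → queue [A, D, O, B, M, F, I, C]
Visit A → queue [D, O, B, M, F, I, C]
Visit D → queue [O, B, M, F, I, C]
Visit O → queue [B, M, F, I, C]
Visit B → queue [M, F, I, C]
Visit M → queue [F, I, C]
Visit F; enqueue Q → queue [I, C, Q]
Visit I → queue [C, Q]
Visit C → queue [Q]
Visit Q → queue []

G H L N E J K P A D O B M F I C Q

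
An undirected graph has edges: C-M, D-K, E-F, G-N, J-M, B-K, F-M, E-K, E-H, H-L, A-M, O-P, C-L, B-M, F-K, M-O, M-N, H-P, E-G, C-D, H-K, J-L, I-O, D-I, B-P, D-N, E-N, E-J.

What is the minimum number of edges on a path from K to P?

Level 0: K
Level 1: B, D, E, F, H
Level 2: C, G, I, J, L, M, N, P
Level 3: A, O
P first appears at level 2.

2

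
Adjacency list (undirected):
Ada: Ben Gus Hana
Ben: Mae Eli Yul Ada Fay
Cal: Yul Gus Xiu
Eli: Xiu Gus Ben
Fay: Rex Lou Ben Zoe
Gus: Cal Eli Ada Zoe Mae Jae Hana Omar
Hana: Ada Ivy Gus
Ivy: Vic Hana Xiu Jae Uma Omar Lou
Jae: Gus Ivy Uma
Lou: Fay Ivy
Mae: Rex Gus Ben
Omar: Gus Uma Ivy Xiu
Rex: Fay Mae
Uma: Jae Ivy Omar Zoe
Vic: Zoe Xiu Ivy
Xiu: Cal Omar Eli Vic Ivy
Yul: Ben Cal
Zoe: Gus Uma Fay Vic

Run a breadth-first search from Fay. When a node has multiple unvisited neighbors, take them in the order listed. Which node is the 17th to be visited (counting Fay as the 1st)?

Visit Fay; enqueue Rex, Lou, Ben, Zoe → queue [Rex, Lou, Ben, Zoe]
Visit Rex; enqueue Mae → queue [Lou, Ben, Zoe, Mae]
Visit Lou; enqueue Ivy → queue [Ben, Zoe, Mae, Ivy]
Visit Ben; enqueue Eli, Yul, Ada → queue [Zoe, Mae, Ivy, Eli, Yul, Ada]
Visit Zoe; enqueue Gus, Uma, Vic → queue [Mae, Ivy, Eli, Yul, Ada, Gus, Uma, Vic]
Visit Mae → queue [Ivy, Eli, Yul, Ada, Gus, Uma, Vic]
Visit Ivy; enqueue Hana, Xiu, Jae, Omar → queue [Eli, Yul, Ada, Gus, Uma, Vic, Hana, Xiu, Jae, Omar]
Visit Eli → queue [Yul, Ada, Gus, Uma, Vic, Hana, Xiu, Jae, Omar]
Visit Yul; enqueue Cal → queue [Ada, Gus, Uma, Vic, Hana, Xiu, Jae, Omar, Cal]
Visit Ada → queue [Gus, Uma, Vic, Hana, Xiu, Jae, Omar, Cal]
Visit Gus → queue [Uma, Vic, Hana, Xiu, Jae, Omar, Cal]
Visit Uma → queue [Vic, Hana, Xiu, Jae, Omar, Cal]
Visit Vic → queue [Hana, Xiu, Jae, Omar, Cal]
Visit Hana → queue [Xiu, Jae, Omar, Cal]
Visit Xiu → queue [Jae, Omar, Cal]
Visit Jae → queue [Omar, Cal]
Visit Omar → queue [Cal]
Visit Cal → queue []

Visit order: Fay, Rex, Lou, Ben, Zoe, Mae, Ivy, Eli, Yul, Ada, Gus, Uma, Vic, Hana, Xiu, Jae, Omar, Cal

Omar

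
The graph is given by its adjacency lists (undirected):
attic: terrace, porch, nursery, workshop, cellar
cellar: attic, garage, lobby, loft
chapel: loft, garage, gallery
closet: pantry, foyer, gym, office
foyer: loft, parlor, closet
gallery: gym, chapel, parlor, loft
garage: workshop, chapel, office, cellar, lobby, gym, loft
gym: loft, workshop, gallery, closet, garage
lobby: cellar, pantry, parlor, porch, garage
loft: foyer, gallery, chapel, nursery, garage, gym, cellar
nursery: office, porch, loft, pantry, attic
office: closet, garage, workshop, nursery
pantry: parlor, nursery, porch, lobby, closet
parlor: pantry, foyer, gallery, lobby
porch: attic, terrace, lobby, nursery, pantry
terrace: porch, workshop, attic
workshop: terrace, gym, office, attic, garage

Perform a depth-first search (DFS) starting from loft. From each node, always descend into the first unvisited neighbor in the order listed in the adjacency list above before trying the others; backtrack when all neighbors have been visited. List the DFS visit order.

loft → foyer → parlor → pantry → nursery → office → closet → gym → workshop → terrace → porch → attic → cellar → garage → chapel → gallery → lobby

Visit loft
loft → foyer
foyer → parlor
parlor → pantry
pantry → nursery
nursery → office
office → closet
closet → gym
gym → workshop
workshop → terrace
terrace → porch
porch → attic
attic → cellar
cellar → garage
garage → chapel
chapel → gallery
garage → lobby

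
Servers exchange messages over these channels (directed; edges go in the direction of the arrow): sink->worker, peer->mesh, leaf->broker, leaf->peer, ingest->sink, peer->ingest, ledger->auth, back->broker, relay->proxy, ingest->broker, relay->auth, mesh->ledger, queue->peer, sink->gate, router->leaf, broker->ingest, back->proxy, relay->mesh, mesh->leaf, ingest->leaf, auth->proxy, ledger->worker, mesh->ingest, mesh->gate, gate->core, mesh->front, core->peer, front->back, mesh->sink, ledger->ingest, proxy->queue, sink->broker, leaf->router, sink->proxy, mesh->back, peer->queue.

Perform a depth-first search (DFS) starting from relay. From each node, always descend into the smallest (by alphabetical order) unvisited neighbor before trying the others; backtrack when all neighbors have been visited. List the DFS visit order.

relay, auth, proxy, queue, peer, ingest, broker, leaf, router, sink, gate, core, worker, mesh, back, front, ledger

Visit relay
relay → auth
auth → proxy
proxy → queue
queue → peer
peer → ingest
ingest → broker
ingest → leaf
leaf → router
ingest → sink
sink → gate
gate → core
sink → worker
peer → mesh
mesh → back
mesh → front
mesh → ledger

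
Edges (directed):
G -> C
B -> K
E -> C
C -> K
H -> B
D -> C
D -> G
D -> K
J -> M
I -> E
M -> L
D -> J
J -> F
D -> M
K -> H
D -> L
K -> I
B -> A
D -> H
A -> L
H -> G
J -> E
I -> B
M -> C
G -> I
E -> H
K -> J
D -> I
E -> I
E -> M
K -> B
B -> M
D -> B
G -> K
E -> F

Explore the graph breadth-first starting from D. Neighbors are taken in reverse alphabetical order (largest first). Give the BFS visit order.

Visit D; enqueue M, L, K, J, I, H, G, C, B → queue [M, L, K, J, I, H, G, C, B]
Visit M → queue [L, K, J, I, H, G, C, B]
Visit L → queue [K, J, I, H, G, C, B]
Visit K → queue [J, I, H, G, C, B]
Visit J; enqueue F, E → queue [I, H, G, C, B, F, E]
Visit I → queue [H, G, C, B, F, E]
Visit H → queue [G, C, B, F, E]
Visit G → queue [C, B, F, E]
Visit C → queue [B, F, E]
Visit B; enqueue A → queue [F, E, A]
Visit F → queue [E, A]
Visit E → queue [A]
Visit A → queue []

D, M, L, K, J, I, H, G, C, B, F, E, A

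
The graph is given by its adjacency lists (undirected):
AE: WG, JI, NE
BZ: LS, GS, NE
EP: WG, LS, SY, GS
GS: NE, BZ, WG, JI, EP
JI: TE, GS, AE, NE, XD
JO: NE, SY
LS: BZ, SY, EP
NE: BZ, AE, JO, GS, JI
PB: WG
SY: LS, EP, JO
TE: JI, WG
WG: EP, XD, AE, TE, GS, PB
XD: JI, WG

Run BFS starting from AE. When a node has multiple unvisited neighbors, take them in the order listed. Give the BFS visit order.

AE -> WG -> JI -> NE -> EP -> XD -> TE -> GS -> PB -> BZ -> JO -> LS -> SY

Visit AE; enqueue WG, JI, NE → queue [WG, JI, NE]
Visit WG; enqueue EP, XD, TE, GS, PB → queue [JI, NE, EP, XD, TE, GS, PB]
Visit JI → queue [NE, EP, XD, TE, GS, PB]
Visit NE; enqueue BZ, JO → queue [EP, XD, TE, GS, PB, BZ, JO]
Visit EP; enqueue LS, SY → queue [XD, TE, GS, PB, BZ, JO, LS, SY]
Visit XD → queue [TE, GS, PB, BZ, JO, LS, SY]
Visit TE → queue [GS, PB, BZ, JO, LS, SY]
Visit GS → queue [PB, BZ, JO, LS, SY]
Visit PB → queue [BZ, JO, LS, SY]
Visit BZ → queue [JO, LS, SY]
Visit JO → queue [LS, SY]
Visit LS → queue [SY]
Visit SY → queue []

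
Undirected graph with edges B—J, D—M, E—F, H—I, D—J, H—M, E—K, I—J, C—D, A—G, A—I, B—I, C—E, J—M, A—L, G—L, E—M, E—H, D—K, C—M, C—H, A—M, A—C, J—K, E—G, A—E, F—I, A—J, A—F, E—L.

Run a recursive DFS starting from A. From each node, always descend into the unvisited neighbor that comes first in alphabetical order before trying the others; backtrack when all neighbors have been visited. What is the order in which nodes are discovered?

Visit A
A → C
C → D
D → J
J → B
B → I
I → F
F → E
E → G
G → L
E → H
H → M
E → K

A → C → D → J → B → I → F → E → G → L → H → M → K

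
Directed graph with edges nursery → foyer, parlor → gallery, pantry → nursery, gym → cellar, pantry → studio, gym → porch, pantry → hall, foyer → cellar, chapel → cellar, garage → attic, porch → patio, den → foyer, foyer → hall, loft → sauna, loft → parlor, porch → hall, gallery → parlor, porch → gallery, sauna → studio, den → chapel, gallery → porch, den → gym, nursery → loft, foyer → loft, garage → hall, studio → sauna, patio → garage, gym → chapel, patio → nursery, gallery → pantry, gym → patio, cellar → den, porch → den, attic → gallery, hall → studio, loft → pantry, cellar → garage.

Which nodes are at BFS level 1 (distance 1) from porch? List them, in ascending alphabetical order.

den, gallery, hall, patio

Level 0: porch
Level 1: den, gallery, hall, patio
Level 2: chapel, foyer, garage, gym, nursery, pantry, parlor, studio
Level 3: attic, cellar, loft, sauna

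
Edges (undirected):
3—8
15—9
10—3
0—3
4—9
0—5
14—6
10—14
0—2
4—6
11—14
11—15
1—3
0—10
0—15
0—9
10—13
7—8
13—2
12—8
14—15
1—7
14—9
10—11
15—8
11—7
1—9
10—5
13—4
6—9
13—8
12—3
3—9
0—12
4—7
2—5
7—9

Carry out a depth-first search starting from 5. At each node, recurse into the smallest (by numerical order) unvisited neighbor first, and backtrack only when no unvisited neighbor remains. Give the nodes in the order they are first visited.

Visit 5
5 → 0
0 → 2
2 → 13
13 → 4
4 → 6
6 → 9
9 → 1
1 → 3
3 → 8
8 → 7
7 → 11
11 → 10
10 → 14
14 → 15
8 → 12

5 -> 0 -> 2 -> 13 -> 4 -> 6 -> 9 -> 1 -> 3 -> 8 -> 7 -> 11 -> 10 -> 14 -> 15 -> 12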